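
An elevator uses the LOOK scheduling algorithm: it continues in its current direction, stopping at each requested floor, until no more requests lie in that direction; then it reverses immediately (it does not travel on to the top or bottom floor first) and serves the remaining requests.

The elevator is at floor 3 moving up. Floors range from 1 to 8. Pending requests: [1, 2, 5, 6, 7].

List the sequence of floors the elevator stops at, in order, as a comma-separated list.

Answer: 5, 6, 7, 2, 1

Derivation:
Current: 3, moving UP
Serve above first (ascending): [5, 6, 7]
Then reverse, serve below (descending): [2, 1]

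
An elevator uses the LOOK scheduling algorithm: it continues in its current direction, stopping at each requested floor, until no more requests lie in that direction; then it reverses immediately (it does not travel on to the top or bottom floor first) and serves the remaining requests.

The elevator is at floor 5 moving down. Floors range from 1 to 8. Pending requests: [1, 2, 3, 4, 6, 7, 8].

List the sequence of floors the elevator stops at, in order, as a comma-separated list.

Answer: 4, 3, 2, 1, 6, 7, 8

Derivation:
Current: 5, moving DOWN
Serve below first (descending): [4, 3, 2, 1]
Then reverse, serve above (ascending): [6, 7, 8]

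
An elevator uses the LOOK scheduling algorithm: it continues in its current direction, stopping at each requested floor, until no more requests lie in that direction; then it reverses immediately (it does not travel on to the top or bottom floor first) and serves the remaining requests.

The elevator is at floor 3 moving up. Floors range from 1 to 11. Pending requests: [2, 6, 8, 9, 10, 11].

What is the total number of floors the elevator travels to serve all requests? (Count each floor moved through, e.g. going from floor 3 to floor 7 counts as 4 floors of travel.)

Answer: 17

Derivation:
Start at floor 3 moving up, LOOK stop order: [6, 8, 9, 10, 11, 2]
  3 → 6: |6-3| = 3, total = 3
  6 → 8: |8-6| = 2, total = 5
  8 → 9: |9-8| = 1, total = 6
  9 → 10: |10-9| = 1, total = 7
  10 → 11: |11-10| = 1, total = 8
  11 → 2: |2-11| = 9, total = 17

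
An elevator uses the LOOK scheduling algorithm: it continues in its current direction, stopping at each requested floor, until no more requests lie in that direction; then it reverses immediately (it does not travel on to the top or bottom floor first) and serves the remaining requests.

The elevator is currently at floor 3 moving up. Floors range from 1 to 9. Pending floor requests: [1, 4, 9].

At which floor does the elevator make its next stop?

Current floor: 3, direction: up
Requests above: [4, 9]
Requests below: [1]
Moving up and requests lie above → nearest above is min([4, 9]) = 4

Answer: 4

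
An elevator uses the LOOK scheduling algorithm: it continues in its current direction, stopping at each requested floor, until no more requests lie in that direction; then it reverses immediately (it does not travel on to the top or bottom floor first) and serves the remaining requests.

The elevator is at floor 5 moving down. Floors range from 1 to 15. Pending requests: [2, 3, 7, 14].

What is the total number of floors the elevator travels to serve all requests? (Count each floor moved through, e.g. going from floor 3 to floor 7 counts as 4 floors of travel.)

Start at floor 5 moving down, LOOK stop order: [3, 2, 7, 14]
  5 → 3: |3-5| = 2, total = 2
  3 → 2: |2-3| = 1, total = 3
  2 → 7: |7-2| = 5, total = 8
  7 → 14: |14-7| = 7, total = 15

Answer: 15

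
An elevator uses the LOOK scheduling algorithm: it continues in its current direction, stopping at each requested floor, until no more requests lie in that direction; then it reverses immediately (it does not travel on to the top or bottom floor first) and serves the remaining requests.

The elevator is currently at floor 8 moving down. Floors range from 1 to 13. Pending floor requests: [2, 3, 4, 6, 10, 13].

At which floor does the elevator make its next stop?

Current floor: 8, direction: down
Requests above: [10, 13]
Requests below: [2, 3, 4, 6]
Moving down and requests lie below → nearest below is max([2, 3, 4, 6]) = 6

Answer: 6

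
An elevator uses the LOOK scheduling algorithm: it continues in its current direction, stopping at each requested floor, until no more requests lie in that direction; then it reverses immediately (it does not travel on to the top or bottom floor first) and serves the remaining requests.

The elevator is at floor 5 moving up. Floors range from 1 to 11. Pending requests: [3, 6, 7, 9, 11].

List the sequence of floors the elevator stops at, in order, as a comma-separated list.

Current: 5, moving UP
Serve above first (ascending): [6, 7, 9, 11]
Then reverse, serve below (descending): [3]

Answer: 6, 7, 9, 11, 3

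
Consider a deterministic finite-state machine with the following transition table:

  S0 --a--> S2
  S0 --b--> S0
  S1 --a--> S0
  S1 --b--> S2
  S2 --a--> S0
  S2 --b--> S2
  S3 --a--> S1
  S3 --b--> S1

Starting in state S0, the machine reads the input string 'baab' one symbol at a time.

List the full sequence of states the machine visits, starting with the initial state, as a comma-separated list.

Start: S0
  read 'b': S0 --b--> S0
  read 'a': S0 --a--> S2
  read 'a': S2 --a--> S0
  read 'b': S0 --b--> S0

Answer: S0, S0, S2, S0, S0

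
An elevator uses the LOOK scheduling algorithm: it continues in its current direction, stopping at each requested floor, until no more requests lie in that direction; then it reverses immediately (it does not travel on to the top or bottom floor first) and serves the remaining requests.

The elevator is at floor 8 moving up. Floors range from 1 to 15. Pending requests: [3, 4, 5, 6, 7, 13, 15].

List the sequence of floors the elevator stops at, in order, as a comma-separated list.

Answer: 13, 15, 7, 6, 5, 4, 3

Derivation:
Current: 8, moving UP
Serve above first (ascending): [13, 15]
Then reverse, serve below (descending): [7, 6, 5, 4, 3]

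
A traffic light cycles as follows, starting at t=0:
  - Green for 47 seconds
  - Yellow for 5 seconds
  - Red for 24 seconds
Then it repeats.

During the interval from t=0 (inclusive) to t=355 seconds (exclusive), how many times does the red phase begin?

Cycle = 47+5+24 = 76s
red phase starts at t = k*76 + 52 for k=0,1,2,...
Need k*76+52 < 355 → k < 3.987
k ∈ {0, ..., 3} → 4 starts

Answer: 4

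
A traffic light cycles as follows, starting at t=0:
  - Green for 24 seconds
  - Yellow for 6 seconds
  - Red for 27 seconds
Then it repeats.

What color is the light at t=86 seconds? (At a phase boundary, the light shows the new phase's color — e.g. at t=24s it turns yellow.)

Answer: yellow

Derivation:
Cycle length = 24 + 6 + 27 = 57s
t = 86, phase_t = 86 mod 57 = 29
24 <= 29 < 30 (yellow end) → YELLOW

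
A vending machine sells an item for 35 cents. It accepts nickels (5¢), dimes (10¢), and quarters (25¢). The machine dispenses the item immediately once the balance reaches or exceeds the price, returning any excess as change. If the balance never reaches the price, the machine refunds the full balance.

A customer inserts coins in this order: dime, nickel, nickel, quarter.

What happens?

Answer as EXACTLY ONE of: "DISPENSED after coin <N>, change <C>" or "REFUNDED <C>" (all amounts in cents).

Price: 35¢
Coin 1 (dime, 10¢): balance = 10¢
Coin 2 (nickel, 5¢): balance = 15¢
Coin 3 (nickel, 5¢): balance = 20¢
Coin 4 (quarter, 25¢): balance = 45¢
  → balance >= price → DISPENSE, change = 45 - 35 = 10¢

Answer: DISPENSED after coin 4, change 10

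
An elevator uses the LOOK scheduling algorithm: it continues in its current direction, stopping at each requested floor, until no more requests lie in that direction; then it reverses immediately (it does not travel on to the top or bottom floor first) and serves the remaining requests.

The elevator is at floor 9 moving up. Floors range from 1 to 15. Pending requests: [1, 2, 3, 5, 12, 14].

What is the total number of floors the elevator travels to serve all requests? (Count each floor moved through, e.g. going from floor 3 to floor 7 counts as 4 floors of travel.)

Start at floor 9 moving up, LOOK stop order: [12, 14, 5, 3, 2, 1]
  9 → 12: |12-9| = 3, total = 3
  12 → 14: |14-12| = 2, total = 5
  14 → 5: |5-14| = 9, total = 14
  5 → 3: |3-5| = 2, total = 16
  3 → 2: |2-3| = 1, total = 17
  2 → 1: |1-2| = 1, total = 18

Answer: 18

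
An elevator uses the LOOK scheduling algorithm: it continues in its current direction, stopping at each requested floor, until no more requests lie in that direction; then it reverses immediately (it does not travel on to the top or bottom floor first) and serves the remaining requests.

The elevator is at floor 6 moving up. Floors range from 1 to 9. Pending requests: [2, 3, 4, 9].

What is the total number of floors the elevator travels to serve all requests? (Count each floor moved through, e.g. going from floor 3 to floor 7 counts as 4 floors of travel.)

Start at floor 6 moving up, LOOK stop order: [9, 4, 3, 2]
  6 → 9: |9-6| = 3, total = 3
  9 → 4: |4-9| = 5, total = 8
  4 → 3: |3-4| = 1, total = 9
  3 → 2: |2-3| = 1, total = 10

Answer: 10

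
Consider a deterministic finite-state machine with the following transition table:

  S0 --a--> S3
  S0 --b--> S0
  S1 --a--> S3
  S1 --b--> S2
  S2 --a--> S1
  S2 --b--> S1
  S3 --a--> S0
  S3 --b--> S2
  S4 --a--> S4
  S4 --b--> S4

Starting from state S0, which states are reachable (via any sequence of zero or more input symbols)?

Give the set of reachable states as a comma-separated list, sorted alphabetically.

Answer: S0, S1, S2, S3

Derivation:
BFS from S0:
  visit S0: S0--a-->S3 (new), S0--b-->S0 (seen)
  visit S3: S3--a-->S0 (seen), S3--b-->S2 (new)
  visit S2: S2--a-->S1 (new), S2--b-->S1 (seen)
  visit S1: S1--a-->S3 (seen), S1--b-->S2 (seen)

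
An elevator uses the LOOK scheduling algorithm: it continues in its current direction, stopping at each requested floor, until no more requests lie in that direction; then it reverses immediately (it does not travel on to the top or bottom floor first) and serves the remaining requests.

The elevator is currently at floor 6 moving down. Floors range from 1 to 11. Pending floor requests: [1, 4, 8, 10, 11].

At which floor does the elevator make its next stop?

Current floor: 6, direction: down
Requests above: [8, 10, 11]
Requests below: [1, 4]
Moving down and requests lie below → nearest below is max([1, 4]) = 4

Answer: 4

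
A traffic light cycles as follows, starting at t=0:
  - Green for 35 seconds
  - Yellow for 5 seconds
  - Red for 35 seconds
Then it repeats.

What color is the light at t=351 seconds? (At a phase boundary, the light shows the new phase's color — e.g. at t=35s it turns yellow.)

Cycle length = 35 + 5 + 35 = 75s
t = 351, phase_t = 351 mod 75 = 51
51 >= 40 → RED

Answer: red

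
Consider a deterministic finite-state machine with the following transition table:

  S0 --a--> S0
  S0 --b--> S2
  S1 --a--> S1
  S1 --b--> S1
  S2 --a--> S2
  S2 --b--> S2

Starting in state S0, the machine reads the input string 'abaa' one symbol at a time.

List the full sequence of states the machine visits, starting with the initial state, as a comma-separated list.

Answer: S0, S0, S2, S2, S2

Derivation:
Start: S0
  read 'a': S0 --a--> S0
  read 'b': S0 --b--> S2
  read 'a': S2 --a--> S2
  read 'a': S2 --a--> S2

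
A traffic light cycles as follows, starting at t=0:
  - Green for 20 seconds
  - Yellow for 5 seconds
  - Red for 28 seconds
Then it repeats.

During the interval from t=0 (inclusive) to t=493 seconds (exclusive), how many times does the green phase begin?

Answer: 10

Derivation:
Cycle = 20+5+28 = 53s
green phase starts at t = k*53 + 0 for k=0,1,2,...
Need k*53+0 < 493 → k < 9.302
k ∈ {0, ..., 9} → 10 starts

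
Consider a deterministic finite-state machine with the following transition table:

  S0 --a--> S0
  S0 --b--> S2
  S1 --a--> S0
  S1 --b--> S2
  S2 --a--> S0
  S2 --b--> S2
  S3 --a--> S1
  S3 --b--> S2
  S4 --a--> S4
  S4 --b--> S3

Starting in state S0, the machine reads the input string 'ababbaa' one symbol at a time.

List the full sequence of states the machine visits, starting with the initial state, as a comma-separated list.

Answer: S0, S0, S2, S0, S2, S2, S0, S0

Derivation:
Start: S0
  read 'a': S0 --a--> S0
  read 'b': S0 --b--> S2
  read 'a': S2 --a--> S0
  read 'b': S0 --b--> S2
  read 'b': S2 --b--> S2
  read 'a': S2 --a--> S0
  read 'a': S0 --a--> S0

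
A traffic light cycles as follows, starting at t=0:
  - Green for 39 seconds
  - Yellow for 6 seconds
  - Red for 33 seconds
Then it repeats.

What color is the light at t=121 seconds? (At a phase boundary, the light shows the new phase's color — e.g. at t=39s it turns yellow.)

Answer: yellow

Derivation:
Cycle length = 39 + 6 + 33 = 78s
t = 121, phase_t = 121 mod 78 = 43
39 <= 43 < 45 (yellow end) → YELLOW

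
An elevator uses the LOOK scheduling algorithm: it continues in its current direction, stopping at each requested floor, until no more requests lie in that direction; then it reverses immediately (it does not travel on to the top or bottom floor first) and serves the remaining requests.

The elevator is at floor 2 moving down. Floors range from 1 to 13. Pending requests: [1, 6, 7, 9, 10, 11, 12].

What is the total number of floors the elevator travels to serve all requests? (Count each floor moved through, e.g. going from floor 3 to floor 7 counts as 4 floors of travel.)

Start at floor 2 moving down, LOOK stop order: [1, 6, 7, 9, 10, 11, 12]
  2 → 1: |1-2| = 1, total = 1
  1 → 6: |6-1| = 5, total = 6
  6 → 7: |7-6| = 1, total = 7
  7 → 9: |9-7| = 2, total = 9
  9 → 10: |10-9| = 1, total = 10
  10 → 11: |11-10| = 1, total = 11
  11 → 12: |12-11| = 1, total = 12

Answer: 12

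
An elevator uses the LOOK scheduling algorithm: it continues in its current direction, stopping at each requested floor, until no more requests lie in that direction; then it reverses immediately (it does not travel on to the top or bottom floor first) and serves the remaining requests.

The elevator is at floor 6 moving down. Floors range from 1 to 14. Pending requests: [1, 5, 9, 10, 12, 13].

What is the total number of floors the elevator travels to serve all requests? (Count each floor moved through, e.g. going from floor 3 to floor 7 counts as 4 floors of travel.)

Answer: 17

Derivation:
Start at floor 6 moving down, LOOK stop order: [5, 1, 9, 10, 12, 13]
  6 → 5: |5-6| = 1, total = 1
  5 → 1: |1-5| = 4, total = 5
  1 → 9: |9-1| = 8, total = 13
  9 → 10: |10-9| = 1, total = 14
  10 → 12: |12-10| = 2, total = 16
  12 → 13: |13-12| = 1, total = 17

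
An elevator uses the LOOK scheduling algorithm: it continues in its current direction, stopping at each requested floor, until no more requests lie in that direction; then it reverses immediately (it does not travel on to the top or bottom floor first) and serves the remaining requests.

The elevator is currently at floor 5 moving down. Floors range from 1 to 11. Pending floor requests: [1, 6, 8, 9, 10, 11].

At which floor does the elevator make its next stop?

Answer: 1

Derivation:
Current floor: 5, direction: down
Requests above: [6, 8, 9, 10, 11]
Requests below: [1]
Moving down and requests lie below → nearest below is max([1]) = 1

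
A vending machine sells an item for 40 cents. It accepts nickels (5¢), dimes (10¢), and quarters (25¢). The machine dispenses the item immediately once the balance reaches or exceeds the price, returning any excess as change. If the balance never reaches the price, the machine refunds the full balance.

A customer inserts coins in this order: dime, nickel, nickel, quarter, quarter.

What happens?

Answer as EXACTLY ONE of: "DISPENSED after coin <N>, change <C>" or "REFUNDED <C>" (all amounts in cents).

Price: 40¢
Coin 1 (dime, 10¢): balance = 10¢
Coin 2 (nickel, 5¢): balance = 15¢
Coin 3 (nickel, 5¢): balance = 20¢
Coin 4 (quarter, 25¢): balance = 45¢
  → balance >= price → DISPENSE, change = 45 - 40 = 5¢

Answer: DISPENSED after coin 4, change 5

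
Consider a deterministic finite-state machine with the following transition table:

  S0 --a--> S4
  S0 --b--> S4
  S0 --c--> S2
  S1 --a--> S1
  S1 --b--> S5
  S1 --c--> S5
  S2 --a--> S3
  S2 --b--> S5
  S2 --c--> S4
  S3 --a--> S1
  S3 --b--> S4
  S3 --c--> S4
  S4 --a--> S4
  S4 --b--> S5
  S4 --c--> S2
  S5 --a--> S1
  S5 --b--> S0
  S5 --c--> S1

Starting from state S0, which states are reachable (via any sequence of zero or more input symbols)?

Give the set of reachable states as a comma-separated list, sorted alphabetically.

Answer: S0, S1, S2, S3, S4, S5

Derivation:
BFS from S0:
  visit S0: S0--a-->S4 (new), S0--b-->S4 (seen), S0--c-->S2 (new)
  visit S4: S4--a-->S4 (seen), S4--b-->S5 (new), S4--c-->S2 (seen)
  visit S2: S2--a-->S3 (new), S2--b-->S5 (seen), S2--c-->S4 (seen)
  visit S5: S5--a-->S1 (new), S5--b-->S0 (seen), S5--c-->S1 (seen)
  visit S3: S3--a-->S1 (seen), S3--b-->S4 (seen), S3--c-->S4 (seen)
  visit S1: S1--a-->S1 (seen), S1--b-->S5 (seen), S1--c-->S5 (seen)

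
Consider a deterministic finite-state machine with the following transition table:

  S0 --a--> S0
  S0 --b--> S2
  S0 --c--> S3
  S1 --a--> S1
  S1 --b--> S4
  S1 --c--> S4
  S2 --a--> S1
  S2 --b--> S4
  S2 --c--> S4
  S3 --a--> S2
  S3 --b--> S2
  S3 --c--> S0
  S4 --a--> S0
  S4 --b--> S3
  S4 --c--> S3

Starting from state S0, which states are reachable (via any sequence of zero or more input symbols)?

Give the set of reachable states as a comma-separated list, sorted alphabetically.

Answer: S0, S1, S2, S3, S4

Derivation:
BFS from S0:
  visit S0: S0--a-->S0 (seen), S0--b-->S2 (new), S0--c-->S3 (new)
  visit S2: S2--a-->S1 (new), S2--b-->S4 (new), S2--c-->S4 (seen)
  visit S3: S3--a-->S2 (seen), S3--b-->S2 (seen), S3--c-->S0 (seen)
  visit S1: S1--a-->S1 (seen), S1--b-->S4 (seen), S1--c-->S4 (seen)
  visit S4: S4--a-->S0 (seen), S4--b-->S3 (seen), S4--c-->S3 (seen)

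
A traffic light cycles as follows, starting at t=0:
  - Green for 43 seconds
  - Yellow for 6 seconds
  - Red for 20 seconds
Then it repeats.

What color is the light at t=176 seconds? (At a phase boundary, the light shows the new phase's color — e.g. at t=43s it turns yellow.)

Answer: green

Derivation:
Cycle length = 43 + 6 + 20 = 69s
t = 176, phase_t = 176 mod 69 = 38
38 < 43 (green end) → GREEN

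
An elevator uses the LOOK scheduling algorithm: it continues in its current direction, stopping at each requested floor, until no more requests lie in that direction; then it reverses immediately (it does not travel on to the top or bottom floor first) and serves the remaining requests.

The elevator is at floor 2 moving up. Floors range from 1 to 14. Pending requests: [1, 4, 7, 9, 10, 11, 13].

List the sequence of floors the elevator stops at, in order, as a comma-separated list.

Answer: 4, 7, 9, 10, 11, 13, 1

Derivation:
Current: 2, moving UP
Serve above first (ascending): [4, 7, 9, 10, 11, 13]
Then reverse, serve below (descending): [1]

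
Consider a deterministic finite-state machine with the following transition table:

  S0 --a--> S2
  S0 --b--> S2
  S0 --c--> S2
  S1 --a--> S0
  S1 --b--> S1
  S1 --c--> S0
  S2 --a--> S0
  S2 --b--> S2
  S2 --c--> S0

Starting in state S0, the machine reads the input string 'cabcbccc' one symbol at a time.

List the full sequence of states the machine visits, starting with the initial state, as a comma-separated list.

Start: S0
  read 'c': S0 --c--> S2
  read 'a': S2 --a--> S0
  read 'b': S0 --b--> S2
  read 'c': S2 --c--> S0
  read 'b': S0 --b--> S2
  read 'c': S2 --c--> S0
  read 'c': S0 --c--> S2
  read 'c': S2 --c--> S0

Answer: S0, S2, S0, S2, S0, S2, S0, S2, S0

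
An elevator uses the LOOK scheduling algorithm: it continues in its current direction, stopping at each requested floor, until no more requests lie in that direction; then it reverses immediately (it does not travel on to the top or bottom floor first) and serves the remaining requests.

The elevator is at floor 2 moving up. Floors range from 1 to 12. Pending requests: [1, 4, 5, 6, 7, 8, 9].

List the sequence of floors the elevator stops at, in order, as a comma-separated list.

Answer: 4, 5, 6, 7, 8, 9, 1

Derivation:
Current: 2, moving UP
Serve above first (ascending): [4, 5, 6, 7, 8, 9]
Then reverse, serve below (descending): [1]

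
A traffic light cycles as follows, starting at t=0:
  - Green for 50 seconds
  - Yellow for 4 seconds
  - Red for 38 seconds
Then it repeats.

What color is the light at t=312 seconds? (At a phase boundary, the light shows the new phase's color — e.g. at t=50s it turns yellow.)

Cycle length = 50 + 4 + 38 = 92s
t = 312, phase_t = 312 mod 92 = 36
36 < 50 (green end) → GREEN

Answer: green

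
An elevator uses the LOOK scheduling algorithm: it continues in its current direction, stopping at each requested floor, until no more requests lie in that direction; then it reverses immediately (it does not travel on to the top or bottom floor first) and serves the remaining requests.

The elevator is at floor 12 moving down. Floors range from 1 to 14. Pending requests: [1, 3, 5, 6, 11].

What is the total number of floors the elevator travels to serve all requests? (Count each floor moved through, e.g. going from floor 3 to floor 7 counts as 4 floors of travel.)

Start at floor 12 moving down, LOOK stop order: [11, 6, 5, 3, 1]
  12 → 11: |11-12| = 1, total = 1
  11 → 6: |6-11| = 5, total = 6
  6 → 5: |5-6| = 1, total = 7
  5 → 3: |3-5| = 2, total = 9
  3 → 1: |1-3| = 2, total = 11

Answer: 11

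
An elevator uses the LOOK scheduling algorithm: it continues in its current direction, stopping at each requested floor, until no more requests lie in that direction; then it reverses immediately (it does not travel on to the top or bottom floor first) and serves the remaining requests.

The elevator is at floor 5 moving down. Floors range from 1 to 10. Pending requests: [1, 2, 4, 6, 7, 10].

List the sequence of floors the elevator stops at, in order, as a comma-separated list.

Current: 5, moving DOWN
Serve below first (descending): [4, 2, 1]
Then reverse, serve above (ascending): [6, 7, 10]

Answer: 4, 2, 1, 6, 7, 10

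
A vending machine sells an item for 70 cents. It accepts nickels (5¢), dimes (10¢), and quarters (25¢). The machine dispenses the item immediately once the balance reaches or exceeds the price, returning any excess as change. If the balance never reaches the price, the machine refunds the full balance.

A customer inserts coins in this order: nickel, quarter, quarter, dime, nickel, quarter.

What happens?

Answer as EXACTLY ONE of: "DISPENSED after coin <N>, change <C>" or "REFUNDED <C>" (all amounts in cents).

Price: 70¢
Coin 1 (nickel, 5¢): balance = 5¢
Coin 2 (quarter, 25¢): balance = 30¢
Coin 3 (quarter, 25¢): balance = 55¢
Coin 4 (dime, 10¢): balance = 65¢
Coin 5 (nickel, 5¢): balance = 70¢
  → balance >= price → DISPENSE, change = 70 - 70 = 0¢

Answer: DISPENSED after coin 5, change 0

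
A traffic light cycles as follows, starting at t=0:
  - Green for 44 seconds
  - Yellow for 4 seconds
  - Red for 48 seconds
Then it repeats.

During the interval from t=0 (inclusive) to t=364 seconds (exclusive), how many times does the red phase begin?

Answer: 4

Derivation:
Cycle = 44+4+48 = 96s
red phase starts at t = k*96 + 48 for k=0,1,2,...
Need k*96+48 < 364 → k < 3.292
k ∈ {0, ..., 3} → 4 starts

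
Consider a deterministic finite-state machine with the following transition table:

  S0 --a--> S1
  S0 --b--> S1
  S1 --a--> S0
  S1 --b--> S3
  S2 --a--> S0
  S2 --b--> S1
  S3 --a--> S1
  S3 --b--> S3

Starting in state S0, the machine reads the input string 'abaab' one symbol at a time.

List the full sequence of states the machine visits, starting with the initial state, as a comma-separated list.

Answer: S0, S1, S3, S1, S0, S1

Derivation:
Start: S0
  read 'a': S0 --a--> S1
  read 'b': S1 --b--> S3
  read 'a': S3 --a--> S1
  read 'a': S1 --a--> S0
  read 'b': S0 --b--> S1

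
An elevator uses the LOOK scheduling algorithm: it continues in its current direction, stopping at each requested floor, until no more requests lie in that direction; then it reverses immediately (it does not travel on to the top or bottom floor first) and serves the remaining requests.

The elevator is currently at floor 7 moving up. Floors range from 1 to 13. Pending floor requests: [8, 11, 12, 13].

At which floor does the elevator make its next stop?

Answer: 8

Derivation:
Current floor: 7, direction: up
Requests above: [8, 11, 12, 13]
Requests below: []
Moving up and requests lie above → nearest above is min([8, 11, 12, 13]) = 8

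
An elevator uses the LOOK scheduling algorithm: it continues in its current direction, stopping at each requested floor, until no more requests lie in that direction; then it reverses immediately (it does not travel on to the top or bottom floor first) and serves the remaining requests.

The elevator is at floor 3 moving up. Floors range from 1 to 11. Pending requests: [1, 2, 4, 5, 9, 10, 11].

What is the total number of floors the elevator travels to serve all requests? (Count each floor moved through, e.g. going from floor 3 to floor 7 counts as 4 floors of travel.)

Start at floor 3 moving up, LOOK stop order: [4, 5, 9, 10, 11, 2, 1]
  3 → 4: |4-3| = 1, total = 1
  4 → 5: |5-4| = 1, total = 2
  5 → 9: |9-5| = 4, total = 6
  9 → 10: |10-9| = 1, total = 7
  10 → 11: |11-10| = 1, total = 8
  11 → 2: |2-11| = 9, total = 17
  2 → 1: |1-2| = 1, total = 18

Answer: 18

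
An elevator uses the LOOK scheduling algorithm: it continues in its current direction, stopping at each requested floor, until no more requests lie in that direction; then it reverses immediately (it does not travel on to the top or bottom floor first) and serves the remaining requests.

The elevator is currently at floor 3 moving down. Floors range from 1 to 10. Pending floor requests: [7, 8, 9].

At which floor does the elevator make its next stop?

Answer: 7

Derivation:
Current floor: 3, direction: down
Requests above: [7, 8, 9]
Requests below: []
Moving down but no requests below → reverse; nearest above is min([7, 8, 9]) = 7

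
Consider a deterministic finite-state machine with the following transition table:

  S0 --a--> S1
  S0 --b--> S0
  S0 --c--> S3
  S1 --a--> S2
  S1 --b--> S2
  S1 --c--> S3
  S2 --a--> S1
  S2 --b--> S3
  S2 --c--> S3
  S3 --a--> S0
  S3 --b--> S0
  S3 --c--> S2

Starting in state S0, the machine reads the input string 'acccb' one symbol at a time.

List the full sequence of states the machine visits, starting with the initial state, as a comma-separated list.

Answer: S0, S1, S3, S2, S3, S0

Derivation:
Start: S0
  read 'a': S0 --a--> S1
  read 'c': S1 --c--> S3
  read 'c': S3 --c--> S2
  read 'c': S2 --c--> S3
  read 'b': S3 --b--> S0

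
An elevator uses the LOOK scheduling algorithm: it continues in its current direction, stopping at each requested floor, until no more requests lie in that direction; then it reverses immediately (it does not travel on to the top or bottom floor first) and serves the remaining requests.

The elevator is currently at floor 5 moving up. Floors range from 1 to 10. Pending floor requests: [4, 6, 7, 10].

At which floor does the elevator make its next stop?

Current floor: 5, direction: up
Requests above: [6, 7, 10]
Requests below: [4]
Moving up and requests lie above → nearest above is min([6, 7, 10]) = 6

Answer: 6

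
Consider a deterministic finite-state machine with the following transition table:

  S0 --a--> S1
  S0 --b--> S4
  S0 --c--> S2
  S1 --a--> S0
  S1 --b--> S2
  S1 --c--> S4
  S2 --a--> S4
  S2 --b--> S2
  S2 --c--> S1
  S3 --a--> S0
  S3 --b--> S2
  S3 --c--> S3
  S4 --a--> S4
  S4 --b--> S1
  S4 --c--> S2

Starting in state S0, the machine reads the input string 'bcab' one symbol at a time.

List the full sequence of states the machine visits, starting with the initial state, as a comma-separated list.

Answer: S0, S4, S2, S4, S1

Derivation:
Start: S0
  read 'b': S0 --b--> S4
  read 'c': S4 --c--> S2
  read 'a': S2 --a--> S4
  read 'b': S4 --b--> S1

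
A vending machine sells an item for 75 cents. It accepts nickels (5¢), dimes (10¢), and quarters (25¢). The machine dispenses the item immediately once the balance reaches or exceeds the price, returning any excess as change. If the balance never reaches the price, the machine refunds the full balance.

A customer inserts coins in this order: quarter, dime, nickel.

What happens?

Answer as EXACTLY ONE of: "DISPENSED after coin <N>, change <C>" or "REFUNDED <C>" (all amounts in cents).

Price: 75¢
Coin 1 (quarter, 25¢): balance = 25¢
Coin 2 (dime, 10¢): balance = 35¢
Coin 3 (nickel, 5¢): balance = 40¢
All coins inserted, balance 40¢ < price 75¢ → REFUND 40¢

Answer: REFUNDED 40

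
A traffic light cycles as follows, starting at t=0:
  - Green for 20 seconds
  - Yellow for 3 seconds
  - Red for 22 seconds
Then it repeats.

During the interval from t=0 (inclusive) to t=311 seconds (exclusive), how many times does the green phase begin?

Answer: 7

Derivation:
Cycle = 20+3+22 = 45s
green phase starts at t = k*45 + 0 for k=0,1,2,...
Need k*45+0 < 311 → k < 6.911
k ∈ {0, ..., 6} → 7 starts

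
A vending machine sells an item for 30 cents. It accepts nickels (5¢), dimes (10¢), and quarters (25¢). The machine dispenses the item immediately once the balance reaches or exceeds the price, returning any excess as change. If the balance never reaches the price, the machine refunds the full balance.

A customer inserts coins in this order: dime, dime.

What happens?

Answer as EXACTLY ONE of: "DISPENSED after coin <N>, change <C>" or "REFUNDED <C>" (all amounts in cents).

Price: 30¢
Coin 1 (dime, 10¢): balance = 10¢
Coin 2 (dime, 10¢): balance = 20¢
All coins inserted, balance 20¢ < price 30¢ → REFUND 20¢

Answer: REFUNDED 20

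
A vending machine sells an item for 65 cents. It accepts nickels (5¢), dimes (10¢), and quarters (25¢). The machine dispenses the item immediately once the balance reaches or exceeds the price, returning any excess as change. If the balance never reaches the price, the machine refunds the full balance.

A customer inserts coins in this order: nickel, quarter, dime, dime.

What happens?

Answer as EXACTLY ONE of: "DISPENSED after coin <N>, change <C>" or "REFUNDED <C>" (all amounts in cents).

Answer: REFUNDED 50

Derivation:
Price: 65¢
Coin 1 (nickel, 5¢): balance = 5¢
Coin 2 (quarter, 25¢): balance = 30¢
Coin 3 (dime, 10¢): balance = 40¢
Coin 4 (dime, 10¢): balance = 50¢
All coins inserted, balance 50¢ < price 65¢ → REFUND 50¢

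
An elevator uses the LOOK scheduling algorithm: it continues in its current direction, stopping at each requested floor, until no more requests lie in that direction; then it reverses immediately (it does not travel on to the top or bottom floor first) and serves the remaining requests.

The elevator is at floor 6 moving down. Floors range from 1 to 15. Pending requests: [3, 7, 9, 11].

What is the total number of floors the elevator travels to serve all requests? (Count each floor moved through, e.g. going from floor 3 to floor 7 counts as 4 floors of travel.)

Start at floor 6 moving down, LOOK stop order: [3, 7, 9, 11]
  6 → 3: |3-6| = 3, total = 3
  3 → 7: |7-3| = 4, total = 7
  7 → 9: |9-7| = 2, total = 9
  9 → 11: |11-9| = 2, total = 11

Answer: 11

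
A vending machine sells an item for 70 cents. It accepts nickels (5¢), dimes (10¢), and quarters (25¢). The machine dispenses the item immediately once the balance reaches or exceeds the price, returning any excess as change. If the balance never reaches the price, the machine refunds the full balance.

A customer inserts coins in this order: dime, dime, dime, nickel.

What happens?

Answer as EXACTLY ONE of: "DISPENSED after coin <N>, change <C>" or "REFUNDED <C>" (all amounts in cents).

Answer: REFUNDED 35

Derivation:
Price: 70¢
Coin 1 (dime, 10¢): balance = 10¢
Coin 2 (dime, 10¢): balance = 20¢
Coin 3 (dime, 10¢): balance = 30¢
Coin 4 (nickel, 5¢): balance = 35¢
All coins inserted, balance 35¢ < price 70¢ → REFUND 35¢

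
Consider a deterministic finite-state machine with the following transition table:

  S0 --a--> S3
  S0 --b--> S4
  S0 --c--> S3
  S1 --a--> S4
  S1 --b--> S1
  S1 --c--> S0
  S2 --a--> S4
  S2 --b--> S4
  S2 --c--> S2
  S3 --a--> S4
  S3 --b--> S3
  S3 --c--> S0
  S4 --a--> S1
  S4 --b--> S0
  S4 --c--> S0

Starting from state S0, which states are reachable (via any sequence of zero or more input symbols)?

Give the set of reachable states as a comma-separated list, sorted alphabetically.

Answer: S0, S1, S3, S4

Derivation:
BFS from S0:
  visit S0: S0--a-->S3 (new), S0--b-->S4 (new), S0--c-->S3 (seen)
  visit S3: S3--a-->S4 (seen), S3--b-->S3 (seen), S3--c-->S0 (seen)
  visit S4: S4--a-->S1 (new), S4--b-->S0 (seen), S4--c-->S0 (seen)
  visit S1: S1--a-->S4 (seen), S1--b-->S1 (seen), S1--c-->S0 (seen)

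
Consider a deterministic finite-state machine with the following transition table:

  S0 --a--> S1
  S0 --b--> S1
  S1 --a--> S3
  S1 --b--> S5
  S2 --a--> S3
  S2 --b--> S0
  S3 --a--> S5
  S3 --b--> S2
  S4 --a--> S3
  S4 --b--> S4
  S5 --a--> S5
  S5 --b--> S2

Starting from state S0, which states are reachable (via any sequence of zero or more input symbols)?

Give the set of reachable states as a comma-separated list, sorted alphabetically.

Answer: S0, S1, S2, S3, S5

Derivation:
BFS from S0:
  visit S0: S0--a-->S1 (new), S0--b-->S1 (seen)
  visit S1: S1--a-->S3 (new), S1--b-->S5 (new)
  visit S3: S3--a-->S5 (seen), S3--b-->S2 (new)
  visit S5: S5--a-->S5 (seen), S5--b-->S2 (seen)
  visit S2: S2--a-->S3 (seen), S2--b-->S0 (seen)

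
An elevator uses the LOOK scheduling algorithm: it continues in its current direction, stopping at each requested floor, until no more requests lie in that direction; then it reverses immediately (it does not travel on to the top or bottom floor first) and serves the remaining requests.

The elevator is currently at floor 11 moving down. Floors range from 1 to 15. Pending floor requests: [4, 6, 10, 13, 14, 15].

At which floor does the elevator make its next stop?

Current floor: 11, direction: down
Requests above: [13, 14, 15]
Requests below: [4, 6, 10]
Moving down and requests lie below → nearest below is max([4, 6, 10]) = 10

Answer: 10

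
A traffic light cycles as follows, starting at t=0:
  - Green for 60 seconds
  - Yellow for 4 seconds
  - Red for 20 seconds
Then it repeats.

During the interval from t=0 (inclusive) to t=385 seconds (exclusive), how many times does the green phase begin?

Answer: 5

Derivation:
Cycle = 60+4+20 = 84s
green phase starts at t = k*84 + 0 for k=0,1,2,...
Need k*84+0 < 385 → k < 4.583
k ∈ {0, ..., 4} → 5 starts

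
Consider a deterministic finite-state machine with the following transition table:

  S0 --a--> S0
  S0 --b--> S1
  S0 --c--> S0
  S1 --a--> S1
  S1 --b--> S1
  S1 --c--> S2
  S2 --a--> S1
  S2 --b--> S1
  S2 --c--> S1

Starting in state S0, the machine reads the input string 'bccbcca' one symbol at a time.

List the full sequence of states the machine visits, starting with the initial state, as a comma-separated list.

Answer: S0, S1, S2, S1, S1, S2, S1, S1

Derivation:
Start: S0
  read 'b': S0 --b--> S1
  read 'c': S1 --c--> S2
  read 'c': S2 --c--> S1
  read 'b': S1 --b--> S1
  read 'c': S1 --c--> S2
  read 'c': S2 --c--> S1
  read 'a': S1 --a--> S1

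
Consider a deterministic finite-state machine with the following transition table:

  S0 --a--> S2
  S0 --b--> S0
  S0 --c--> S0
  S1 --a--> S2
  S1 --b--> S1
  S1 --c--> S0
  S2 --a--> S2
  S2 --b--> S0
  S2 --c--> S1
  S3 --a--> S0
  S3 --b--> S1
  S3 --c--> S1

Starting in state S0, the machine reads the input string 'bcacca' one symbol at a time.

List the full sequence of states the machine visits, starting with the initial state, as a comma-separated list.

Start: S0
  read 'b': S0 --b--> S0
  read 'c': S0 --c--> S0
  read 'a': S0 --a--> S2
  read 'c': S2 --c--> S1
  read 'c': S1 --c--> S0
  read 'a': S0 --a--> S2

Answer: S0, S0, S0, S2, S1, S0, S2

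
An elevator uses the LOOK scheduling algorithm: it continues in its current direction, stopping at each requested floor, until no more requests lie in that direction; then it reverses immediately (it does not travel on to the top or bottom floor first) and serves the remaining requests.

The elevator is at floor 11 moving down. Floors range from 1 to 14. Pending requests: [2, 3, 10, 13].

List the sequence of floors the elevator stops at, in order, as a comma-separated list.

Current: 11, moving DOWN
Serve below first (descending): [10, 3, 2]
Then reverse, serve above (ascending): [13]

Answer: 10, 3, 2, 13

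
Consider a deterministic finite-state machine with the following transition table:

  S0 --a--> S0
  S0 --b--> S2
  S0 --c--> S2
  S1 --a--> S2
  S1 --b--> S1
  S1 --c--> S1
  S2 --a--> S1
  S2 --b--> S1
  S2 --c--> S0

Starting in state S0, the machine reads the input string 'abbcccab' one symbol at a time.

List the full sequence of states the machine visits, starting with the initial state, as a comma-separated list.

Start: S0
  read 'a': S0 --a--> S0
  read 'b': S0 --b--> S2
  read 'b': S2 --b--> S1
  read 'c': S1 --c--> S1
  read 'c': S1 --c--> S1
  read 'c': S1 --c--> S1
  read 'a': S1 --a--> S2
  read 'b': S2 --b--> S1

Answer: S0, S0, S2, S1, S1, S1, S1, S2, S1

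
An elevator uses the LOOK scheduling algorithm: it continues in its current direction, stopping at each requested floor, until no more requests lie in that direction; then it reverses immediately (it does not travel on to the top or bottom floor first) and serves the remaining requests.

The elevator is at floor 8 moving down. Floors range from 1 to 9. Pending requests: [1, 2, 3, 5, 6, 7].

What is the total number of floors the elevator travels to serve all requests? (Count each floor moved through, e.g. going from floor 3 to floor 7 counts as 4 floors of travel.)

Answer: 7

Derivation:
Start at floor 8 moving down, LOOK stop order: [7, 6, 5, 3, 2, 1]
  8 → 7: |7-8| = 1, total = 1
  7 → 6: |6-7| = 1, total = 2
  6 → 5: |5-6| = 1, total = 3
  5 → 3: |3-5| = 2, total = 5
  3 → 2: |2-3| = 1, total = 6
  2 → 1: |1-2| = 1, total = 7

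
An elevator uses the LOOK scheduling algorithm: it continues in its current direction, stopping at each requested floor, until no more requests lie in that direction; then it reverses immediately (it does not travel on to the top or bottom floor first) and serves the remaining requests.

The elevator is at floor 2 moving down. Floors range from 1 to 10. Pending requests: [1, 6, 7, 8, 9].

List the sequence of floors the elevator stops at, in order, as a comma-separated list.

Answer: 1, 6, 7, 8, 9

Derivation:
Current: 2, moving DOWN
Serve below first (descending): [1]
Then reverse, serve above (ascending): [6, 7, 8, 9]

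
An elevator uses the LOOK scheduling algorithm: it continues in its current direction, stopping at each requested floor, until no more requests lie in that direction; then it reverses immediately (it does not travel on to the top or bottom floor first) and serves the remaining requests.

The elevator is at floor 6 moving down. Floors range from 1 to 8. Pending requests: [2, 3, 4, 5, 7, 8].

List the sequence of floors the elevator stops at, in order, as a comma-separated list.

Current: 6, moving DOWN
Serve below first (descending): [5, 4, 3, 2]
Then reverse, serve above (ascending): [7, 8]

Answer: 5, 4, 3, 2, 7, 8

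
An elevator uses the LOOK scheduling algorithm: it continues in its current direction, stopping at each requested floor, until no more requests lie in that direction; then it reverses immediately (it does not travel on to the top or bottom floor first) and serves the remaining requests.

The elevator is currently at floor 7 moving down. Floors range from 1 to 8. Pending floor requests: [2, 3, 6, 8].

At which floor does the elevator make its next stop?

Answer: 6

Derivation:
Current floor: 7, direction: down
Requests above: [8]
Requests below: [2, 3, 6]
Moving down and requests lie below → nearest below is max([2, 3, 6]) = 6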